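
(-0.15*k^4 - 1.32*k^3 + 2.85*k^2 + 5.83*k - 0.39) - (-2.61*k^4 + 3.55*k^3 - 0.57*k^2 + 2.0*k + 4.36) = 2.46*k^4 - 4.87*k^3 + 3.42*k^2 + 3.83*k - 4.75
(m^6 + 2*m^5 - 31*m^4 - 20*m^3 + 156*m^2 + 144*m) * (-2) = -2*m^6 - 4*m^5 + 62*m^4 + 40*m^3 - 312*m^2 - 288*m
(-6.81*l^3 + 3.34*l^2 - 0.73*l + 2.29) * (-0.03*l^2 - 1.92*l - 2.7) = 0.2043*l^5 + 12.975*l^4 + 11.9961*l^3 - 7.6851*l^2 - 2.4258*l - 6.183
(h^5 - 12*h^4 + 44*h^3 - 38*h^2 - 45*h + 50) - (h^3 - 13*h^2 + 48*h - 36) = h^5 - 12*h^4 + 43*h^3 - 25*h^2 - 93*h + 86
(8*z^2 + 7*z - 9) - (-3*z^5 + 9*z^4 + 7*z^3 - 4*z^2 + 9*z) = 3*z^5 - 9*z^4 - 7*z^3 + 12*z^2 - 2*z - 9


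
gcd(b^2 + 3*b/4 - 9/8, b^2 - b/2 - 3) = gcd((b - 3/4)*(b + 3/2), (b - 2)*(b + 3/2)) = b + 3/2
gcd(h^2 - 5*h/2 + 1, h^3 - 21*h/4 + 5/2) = h^2 - 5*h/2 + 1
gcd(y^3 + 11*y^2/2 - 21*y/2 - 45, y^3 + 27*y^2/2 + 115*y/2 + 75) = y^2 + 17*y/2 + 15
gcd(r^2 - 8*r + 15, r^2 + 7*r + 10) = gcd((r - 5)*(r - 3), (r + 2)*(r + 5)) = 1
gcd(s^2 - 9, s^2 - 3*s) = s - 3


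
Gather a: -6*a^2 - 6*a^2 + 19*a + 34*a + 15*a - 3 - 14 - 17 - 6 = -12*a^2 + 68*a - 40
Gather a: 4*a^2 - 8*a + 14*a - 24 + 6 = 4*a^2 + 6*a - 18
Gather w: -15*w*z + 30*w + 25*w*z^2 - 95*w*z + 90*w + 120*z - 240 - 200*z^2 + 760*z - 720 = w*(25*z^2 - 110*z + 120) - 200*z^2 + 880*z - 960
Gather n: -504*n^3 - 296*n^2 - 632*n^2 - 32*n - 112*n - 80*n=-504*n^3 - 928*n^2 - 224*n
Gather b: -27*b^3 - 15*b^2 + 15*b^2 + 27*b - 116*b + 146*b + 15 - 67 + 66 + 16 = -27*b^3 + 57*b + 30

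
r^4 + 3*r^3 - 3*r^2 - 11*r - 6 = (r - 2)*(r + 1)^2*(r + 3)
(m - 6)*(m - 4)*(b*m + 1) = b*m^3 - 10*b*m^2 + 24*b*m + m^2 - 10*m + 24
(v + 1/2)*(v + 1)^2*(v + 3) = v^4 + 11*v^3/2 + 19*v^2/2 + 13*v/2 + 3/2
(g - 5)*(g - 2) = g^2 - 7*g + 10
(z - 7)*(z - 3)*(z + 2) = z^3 - 8*z^2 + z + 42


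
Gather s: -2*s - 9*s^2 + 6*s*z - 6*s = -9*s^2 + s*(6*z - 8)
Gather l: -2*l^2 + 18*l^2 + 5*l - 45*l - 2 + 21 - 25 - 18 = 16*l^2 - 40*l - 24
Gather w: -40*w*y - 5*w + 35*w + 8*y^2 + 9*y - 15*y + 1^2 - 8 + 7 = w*(30 - 40*y) + 8*y^2 - 6*y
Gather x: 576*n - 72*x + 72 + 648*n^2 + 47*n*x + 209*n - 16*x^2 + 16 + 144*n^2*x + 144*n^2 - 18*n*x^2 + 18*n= 792*n^2 + 803*n + x^2*(-18*n - 16) + x*(144*n^2 + 47*n - 72) + 88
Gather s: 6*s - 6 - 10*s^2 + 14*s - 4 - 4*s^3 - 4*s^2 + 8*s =-4*s^3 - 14*s^2 + 28*s - 10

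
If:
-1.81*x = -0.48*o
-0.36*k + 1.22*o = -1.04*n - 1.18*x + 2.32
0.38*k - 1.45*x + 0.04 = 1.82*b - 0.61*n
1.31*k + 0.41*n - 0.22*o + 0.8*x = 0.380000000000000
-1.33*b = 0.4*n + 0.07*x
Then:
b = -0.11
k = 0.20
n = 0.32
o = 1.34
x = 0.36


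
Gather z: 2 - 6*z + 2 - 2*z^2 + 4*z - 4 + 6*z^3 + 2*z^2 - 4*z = 6*z^3 - 6*z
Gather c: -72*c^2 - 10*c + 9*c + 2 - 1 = -72*c^2 - c + 1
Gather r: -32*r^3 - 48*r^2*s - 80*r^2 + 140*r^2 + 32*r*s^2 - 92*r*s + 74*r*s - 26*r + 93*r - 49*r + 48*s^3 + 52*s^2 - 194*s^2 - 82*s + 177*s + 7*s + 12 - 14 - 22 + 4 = -32*r^3 + r^2*(60 - 48*s) + r*(32*s^2 - 18*s + 18) + 48*s^3 - 142*s^2 + 102*s - 20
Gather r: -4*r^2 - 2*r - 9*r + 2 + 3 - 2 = -4*r^2 - 11*r + 3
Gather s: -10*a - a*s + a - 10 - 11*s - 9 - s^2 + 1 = -9*a - s^2 + s*(-a - 11) - 18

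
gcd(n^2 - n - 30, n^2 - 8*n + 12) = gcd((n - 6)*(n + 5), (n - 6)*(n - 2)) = n - 6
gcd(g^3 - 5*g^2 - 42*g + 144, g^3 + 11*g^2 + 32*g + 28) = 1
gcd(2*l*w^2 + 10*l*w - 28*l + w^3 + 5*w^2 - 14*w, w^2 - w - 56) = w + 7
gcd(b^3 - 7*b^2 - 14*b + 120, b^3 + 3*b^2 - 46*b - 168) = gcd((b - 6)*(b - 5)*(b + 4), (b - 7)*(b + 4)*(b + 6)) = b + 4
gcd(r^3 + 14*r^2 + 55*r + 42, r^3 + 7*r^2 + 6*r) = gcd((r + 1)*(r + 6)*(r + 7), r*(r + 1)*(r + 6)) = r^2 + 7*r + 6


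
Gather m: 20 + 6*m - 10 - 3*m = 3*m + 10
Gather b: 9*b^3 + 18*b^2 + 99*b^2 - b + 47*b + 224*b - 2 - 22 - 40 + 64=9*b^3 + 117*b^2 + 270*b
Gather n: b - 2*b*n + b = -2*b*n + 2*b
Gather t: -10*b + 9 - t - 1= -10*b - t + 8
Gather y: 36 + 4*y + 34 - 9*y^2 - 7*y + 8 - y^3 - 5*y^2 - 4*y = -y^3 - 14*y^2 - 7*y + 78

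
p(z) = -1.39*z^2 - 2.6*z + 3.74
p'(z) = -2.78*z - 2.6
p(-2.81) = 0.07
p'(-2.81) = 5.21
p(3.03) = -16.90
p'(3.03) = -11.02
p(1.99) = -6.94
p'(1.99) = -8.13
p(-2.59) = 1.15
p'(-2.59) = 4.60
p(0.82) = 0.67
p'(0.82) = -4.88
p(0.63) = 1.55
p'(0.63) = -4.35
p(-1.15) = 4.89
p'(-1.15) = 0.60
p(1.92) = -6.38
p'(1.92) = -7.94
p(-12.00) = -165.22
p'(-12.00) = 30.76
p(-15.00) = -270.01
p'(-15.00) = 39.10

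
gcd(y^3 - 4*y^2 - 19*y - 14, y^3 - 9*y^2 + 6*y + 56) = y^2 - 5*y - 14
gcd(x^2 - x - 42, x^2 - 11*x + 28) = x - 7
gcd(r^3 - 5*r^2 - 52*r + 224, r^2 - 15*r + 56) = r - 8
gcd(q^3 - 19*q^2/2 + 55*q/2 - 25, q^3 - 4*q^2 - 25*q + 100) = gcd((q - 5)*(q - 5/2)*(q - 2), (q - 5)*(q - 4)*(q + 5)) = q - 5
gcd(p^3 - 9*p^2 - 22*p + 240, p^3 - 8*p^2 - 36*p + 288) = p^2 - 14*p + 48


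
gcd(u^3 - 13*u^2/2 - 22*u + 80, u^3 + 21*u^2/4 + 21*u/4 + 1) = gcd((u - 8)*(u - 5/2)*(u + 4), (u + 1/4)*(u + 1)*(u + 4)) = u + 4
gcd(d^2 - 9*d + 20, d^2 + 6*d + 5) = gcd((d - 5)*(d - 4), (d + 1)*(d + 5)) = 1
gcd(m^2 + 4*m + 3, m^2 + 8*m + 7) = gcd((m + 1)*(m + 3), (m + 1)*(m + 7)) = m + 1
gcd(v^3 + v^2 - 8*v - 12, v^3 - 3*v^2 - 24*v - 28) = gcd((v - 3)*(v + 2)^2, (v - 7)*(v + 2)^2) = v^2 + 4*v + 4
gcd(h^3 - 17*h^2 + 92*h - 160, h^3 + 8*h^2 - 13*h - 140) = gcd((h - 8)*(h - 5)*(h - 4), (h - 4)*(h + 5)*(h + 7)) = h - 4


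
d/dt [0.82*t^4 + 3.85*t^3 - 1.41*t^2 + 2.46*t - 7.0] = 3.28*t^3 + 11.55*t^2 - 2.82*t + 2.46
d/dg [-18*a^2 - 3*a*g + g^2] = -3*a + 2*g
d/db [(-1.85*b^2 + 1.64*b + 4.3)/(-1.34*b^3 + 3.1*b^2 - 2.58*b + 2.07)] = (-2.479*b^4 + 4.3952*b^3 + 16.975*b^2 - 34.319*b + 14.4888)/(1.7956*b^6 - 8.308*b^5 + 16.5244*b^4 - 21.5436*b^3 + 19.4904*b^2 - 10.6812*b + 4.2849)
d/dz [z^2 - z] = 2*z - 1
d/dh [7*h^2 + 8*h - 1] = 14*h + 8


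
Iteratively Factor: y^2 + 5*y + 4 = (y + 1)*(y + 4)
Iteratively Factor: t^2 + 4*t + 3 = (t + 1)*(t + 3)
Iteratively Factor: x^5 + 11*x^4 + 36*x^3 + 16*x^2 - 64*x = (x + 4)*(x^4 + 7*x^3 + 8*x^2 - 16*x) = (x + 4)^2*(x^3 + 3*x^2 - 4*x) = (x - 1)*(x + 4)^2*(x^2 + 4*x) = x*(x - 1)*(x + 4)^2*(x + 4)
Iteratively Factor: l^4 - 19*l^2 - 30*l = (l + 3)*(l^3 - 3*l^2 - 10*l) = (l + 2)*(l + 3)*(l^2 - 5*l) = l*(l + 2)*(l + 3)*(l - 5)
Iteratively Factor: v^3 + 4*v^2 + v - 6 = (v - 1)*(v^2 + 5*v + 6) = (v - 1)*(v + 2)*(v + 3)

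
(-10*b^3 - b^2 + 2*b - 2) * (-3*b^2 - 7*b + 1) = 30*b^5 + 73*b^4 - 9*b^3 - 9*b^2 + 16*b - 2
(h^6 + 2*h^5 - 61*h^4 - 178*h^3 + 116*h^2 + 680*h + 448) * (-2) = -2*h^6 - 4*h^5 + 122*h^4 + 356*h^3 - 232*h^2 - 1360*h - 896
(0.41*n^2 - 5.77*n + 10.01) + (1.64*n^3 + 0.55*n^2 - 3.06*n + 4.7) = 1.64*n^3 + 0.96*n^2 - 8.83*n + 14.71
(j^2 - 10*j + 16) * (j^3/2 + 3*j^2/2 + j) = j^5/2 - 7*j^4/2 - 6*j^3 + 14*j^2 + 16*j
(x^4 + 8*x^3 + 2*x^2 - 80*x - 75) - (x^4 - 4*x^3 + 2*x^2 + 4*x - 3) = 12*x^3 - 84*x - 72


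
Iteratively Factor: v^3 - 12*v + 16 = (v + 4)*(v^2 - 4*v + 4) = (v - 2)*(v + 4)*(v - 2)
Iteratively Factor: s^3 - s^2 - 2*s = (s)*(s^2 - s - 2) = s*(s - 2)*(s + 1)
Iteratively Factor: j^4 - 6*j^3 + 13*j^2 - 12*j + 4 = (j - 1)*(j^3 - 5*j^2 + 8*j - 4) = (j - 2)*(j - 1)*(j^2 - 3*j + 2) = (j - 2)^2*(j - 1)*(j - 1)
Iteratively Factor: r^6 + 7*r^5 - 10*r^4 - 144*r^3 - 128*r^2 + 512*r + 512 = (r - 4)*(r^5 + 11*r^4 + 34*r^3 - 8*r^2 - 160*r - 128) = (r - 4)*(r + 4)*(r^4 + 7*r^3 + 6*r^2 - 32*r - 32) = (r - 4)*(r + 1)*(r + 4)*(r^3 + 6*r^2 - 32) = (r - 4)*(r + 1)*(r + 4)^2*(r^2 + 2*r - 8) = (r - 4)*(r + 1)*(r + 4)^3*(r - 2)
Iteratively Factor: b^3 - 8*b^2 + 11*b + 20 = (b - 4)*(b^2 - 4*b - 5) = (b - 4)*(b + 1)*(b - 5)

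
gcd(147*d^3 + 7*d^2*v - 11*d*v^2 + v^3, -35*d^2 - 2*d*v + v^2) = -7*d + v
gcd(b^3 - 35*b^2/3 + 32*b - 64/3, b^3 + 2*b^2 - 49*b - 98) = 1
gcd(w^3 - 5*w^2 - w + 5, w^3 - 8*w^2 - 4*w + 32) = 1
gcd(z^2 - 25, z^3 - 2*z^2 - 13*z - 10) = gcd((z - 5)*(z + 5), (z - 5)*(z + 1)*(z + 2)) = z - 5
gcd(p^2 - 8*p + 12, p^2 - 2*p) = p - 2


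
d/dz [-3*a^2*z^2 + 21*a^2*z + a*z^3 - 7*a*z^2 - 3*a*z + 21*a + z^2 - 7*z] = -6*a^2*z + 21*a^2 + 3*a*z^2 - 14*a*z - 3*a + 2*z - 7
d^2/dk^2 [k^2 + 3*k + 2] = 2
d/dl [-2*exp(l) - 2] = -2*exp(l)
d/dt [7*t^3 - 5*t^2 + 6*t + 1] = 21*t^2 - 10*t + 6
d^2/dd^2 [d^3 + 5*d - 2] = 6*d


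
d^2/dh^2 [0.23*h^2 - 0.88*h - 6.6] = 0.460000000000000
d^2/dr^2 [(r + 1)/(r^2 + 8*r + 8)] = 2*(4*(r + 1)*(r + 4)^2 - 3*(r + 3)*(r^2 + 8*r + 8))/(r^2 + 8*r + 8)^3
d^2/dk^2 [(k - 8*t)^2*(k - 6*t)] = 6*k - 44*t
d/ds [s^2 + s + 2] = 2*s + 1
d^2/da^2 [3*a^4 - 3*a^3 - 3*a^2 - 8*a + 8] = 36*a^2 - 18*a - 6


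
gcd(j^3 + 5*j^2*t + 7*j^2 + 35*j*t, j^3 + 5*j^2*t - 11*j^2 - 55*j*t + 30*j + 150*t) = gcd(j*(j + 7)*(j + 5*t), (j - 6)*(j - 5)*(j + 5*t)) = j + 5*t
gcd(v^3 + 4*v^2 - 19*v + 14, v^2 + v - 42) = v + 7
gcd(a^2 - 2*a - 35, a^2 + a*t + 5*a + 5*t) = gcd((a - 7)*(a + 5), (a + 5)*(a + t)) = a + 5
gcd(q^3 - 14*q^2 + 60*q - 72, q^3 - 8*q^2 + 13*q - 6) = q - 6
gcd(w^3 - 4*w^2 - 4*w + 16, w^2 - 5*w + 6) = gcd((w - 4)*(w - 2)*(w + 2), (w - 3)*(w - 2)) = w - 2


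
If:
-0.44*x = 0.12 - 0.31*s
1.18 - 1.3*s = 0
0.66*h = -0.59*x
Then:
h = -0.33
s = 0.91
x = 0.37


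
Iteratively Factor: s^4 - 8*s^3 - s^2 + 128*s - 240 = (s + 4)*(s^3 - 12*s^2 + 47*s - 60) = (s - 3)*(s + 4)*(s^2 - 9*s + 20) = (s - 5)*(s - 3)*(s + 4)*(s - 4)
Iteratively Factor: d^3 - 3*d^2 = (d)*(d^2 - 3*d) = d*(d - 3)*(d)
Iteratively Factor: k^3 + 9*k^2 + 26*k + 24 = (k + 3)*(k^2 + 6*k + 8) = (k + 2)*(k + 3)*(k + 4)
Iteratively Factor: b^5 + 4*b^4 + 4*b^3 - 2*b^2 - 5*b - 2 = (b + 1)*(b^4 + 3*b^3 + b^2 - 3*b - 2) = (b + 1)*(b + 2)*(b^3 + b^2 - b - 1) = (b + 1)^2*(b + 2)*(b^2 - 1) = (b - 1)*(b + 1)^2*(b + 2)*(b + 1)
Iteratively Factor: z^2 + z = (z + 1)*(z)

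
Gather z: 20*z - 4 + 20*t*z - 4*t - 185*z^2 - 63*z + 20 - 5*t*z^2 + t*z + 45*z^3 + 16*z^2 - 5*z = -4*t + 45*z^3 + z^2*(-5*t - 169) + z*(21*t - 48) + 16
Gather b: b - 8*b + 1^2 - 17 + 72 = 56 - 7*b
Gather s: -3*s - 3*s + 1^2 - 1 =-6*s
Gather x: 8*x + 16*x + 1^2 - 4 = 24*x - 3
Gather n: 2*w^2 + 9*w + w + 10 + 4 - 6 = 2*w^2 + 10*w + 8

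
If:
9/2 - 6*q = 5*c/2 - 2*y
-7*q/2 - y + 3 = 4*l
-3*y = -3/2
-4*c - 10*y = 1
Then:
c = -3/2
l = -139/192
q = 37/24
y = 1/2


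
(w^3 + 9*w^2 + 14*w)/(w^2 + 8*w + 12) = w*(w + 7)/(w + 6)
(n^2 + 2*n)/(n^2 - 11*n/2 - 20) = 2*n*(n + 2)/(2*n^2 - 11*n - 40)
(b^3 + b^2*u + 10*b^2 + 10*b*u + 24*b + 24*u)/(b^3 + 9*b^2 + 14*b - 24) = (b + u)/(b - 1)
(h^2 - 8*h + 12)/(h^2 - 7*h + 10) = (h - 6)/(h - 5)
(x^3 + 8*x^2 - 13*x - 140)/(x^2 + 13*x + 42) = (x^2 + x - 20)/(x + 6)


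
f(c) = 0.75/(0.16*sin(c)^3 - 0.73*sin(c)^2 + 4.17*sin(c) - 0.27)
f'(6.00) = -1.49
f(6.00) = -0.50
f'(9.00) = 1.40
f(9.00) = 0.56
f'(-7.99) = 0.02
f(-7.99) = -0.14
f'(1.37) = -0.04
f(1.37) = 0.23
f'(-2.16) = 0.13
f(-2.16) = -0.17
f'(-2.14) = 0.12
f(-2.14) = -0.17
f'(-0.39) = -0.86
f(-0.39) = -0.38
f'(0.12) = -62.13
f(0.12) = 3.42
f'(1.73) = 0.04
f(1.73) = 0.23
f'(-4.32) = 0.10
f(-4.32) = 0.24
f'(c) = 0.75*(-0.48*sin(c)^2*cos(c) + 1.46*sin(c)*cos(c) - 4.17*cos(c))/(0.16*sin(c)^3 - 0.73*sin(c)^2 + 4.17*sin(c) - 0.27)^2 = (-0.36*sin(c)^2 + 1.095*sin(c) - 3.1275)*cos(c)/(0.16*sin(c)^3 - 0.73*sin(c)^2 + 4.17*sin(c) - 0.27)^2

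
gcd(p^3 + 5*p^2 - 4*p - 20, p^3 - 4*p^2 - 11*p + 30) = p - 2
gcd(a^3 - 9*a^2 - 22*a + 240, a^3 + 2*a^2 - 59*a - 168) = a - 8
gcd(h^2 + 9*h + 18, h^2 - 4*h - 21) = h + 3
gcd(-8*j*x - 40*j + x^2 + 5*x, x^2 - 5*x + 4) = 1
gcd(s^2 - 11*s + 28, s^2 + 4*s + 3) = 1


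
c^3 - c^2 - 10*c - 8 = (c - 4)*(c + 1)*(c + 2)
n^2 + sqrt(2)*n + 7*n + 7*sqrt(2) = (n + 7)*(n + sqrt(2))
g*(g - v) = g^2 - g*v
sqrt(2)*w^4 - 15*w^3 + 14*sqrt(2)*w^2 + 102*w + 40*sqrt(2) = (w - 5*sqrt(2))*(w - 4*sqrt(2))*(w + sqrt(2))*(sqrt(2)*w + 1)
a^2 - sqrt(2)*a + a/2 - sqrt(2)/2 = (a + 1/2)*(a - sqrt(2))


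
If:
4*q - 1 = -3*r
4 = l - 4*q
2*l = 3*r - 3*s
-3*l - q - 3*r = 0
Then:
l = -16/9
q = -13/9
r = 61/27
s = 31/9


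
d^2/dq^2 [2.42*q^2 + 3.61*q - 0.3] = 4.84000000000000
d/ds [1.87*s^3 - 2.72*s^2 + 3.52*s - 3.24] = 5.61*s^2 - 5.44*s + 3.52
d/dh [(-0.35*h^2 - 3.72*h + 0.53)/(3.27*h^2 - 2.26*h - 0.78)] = (12.9554*h^2 - 2.9202*h + 4.0994)/(10.6929*h^4 - 14.7804*h^3 + 0.00639999999999841*h^2 + 3.5256*h + 0.6084)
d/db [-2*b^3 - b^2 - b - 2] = -6*b^2 - 2*b - 1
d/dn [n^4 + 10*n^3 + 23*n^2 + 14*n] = 4*n^3 + 30*n^2 + 46*n + 14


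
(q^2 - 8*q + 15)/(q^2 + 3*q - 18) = (q - 5)/(q + 6)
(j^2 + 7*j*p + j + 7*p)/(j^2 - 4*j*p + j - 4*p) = (-j - 7*p)/(-j + 4*p)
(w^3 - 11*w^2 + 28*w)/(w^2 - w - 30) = w*(-w^2 + 11*w - 28)/(-w^2 + w + 30)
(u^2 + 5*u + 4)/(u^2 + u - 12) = (u + 1)/(u - 3)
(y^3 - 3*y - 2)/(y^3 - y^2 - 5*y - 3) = (y - 2)/(y - 3)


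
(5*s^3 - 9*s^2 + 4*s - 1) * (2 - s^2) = -5*s^5 + 9*s^4 + 6*s^3 - 17*s^2 + 8*s - 2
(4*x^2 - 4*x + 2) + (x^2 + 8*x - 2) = 5*x^2 + 4*x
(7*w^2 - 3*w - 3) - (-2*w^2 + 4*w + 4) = 9*w^2 - 7*w - 7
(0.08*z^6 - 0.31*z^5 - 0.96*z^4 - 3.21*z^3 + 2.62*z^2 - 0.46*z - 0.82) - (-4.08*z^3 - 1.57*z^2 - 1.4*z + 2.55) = 0.08*z^6 - 0.31*z^5 - 0.96*z^4 + 0.87*z^3 + 4.19*z^2 + 0.94*z - 3.37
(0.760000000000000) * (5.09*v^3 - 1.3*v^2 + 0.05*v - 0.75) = 3.8684*v^3 - 0.988*v^2 + 0.038*v - 0.57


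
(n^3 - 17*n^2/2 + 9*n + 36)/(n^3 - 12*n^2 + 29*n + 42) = (n^2 - 5*n/2 - 6)/(n^2 - 6*n - 7)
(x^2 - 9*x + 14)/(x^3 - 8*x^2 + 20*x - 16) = (x - 7)/(x^2 - 6*x + 8)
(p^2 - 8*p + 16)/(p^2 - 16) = (p - 4)/(p + 4)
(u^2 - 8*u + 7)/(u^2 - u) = (u - 7)/u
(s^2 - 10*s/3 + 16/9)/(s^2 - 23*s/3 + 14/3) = (s - 8/3)/(s - 7)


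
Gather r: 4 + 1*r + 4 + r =2*r + 8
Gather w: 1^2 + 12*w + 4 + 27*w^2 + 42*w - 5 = 27*w^2 + 54*w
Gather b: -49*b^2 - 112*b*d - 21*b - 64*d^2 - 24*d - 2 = -49*b^2 + b*(-112*d - 21) - 64*d^2 - 24*d - 2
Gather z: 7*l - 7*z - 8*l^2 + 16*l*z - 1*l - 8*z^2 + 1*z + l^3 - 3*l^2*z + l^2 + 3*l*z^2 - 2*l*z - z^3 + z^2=l^3 - 7*l^2 + 6*l - z^3 + z^2*(3*l - 7) + z*(-3*l^2 + 14*l - 6)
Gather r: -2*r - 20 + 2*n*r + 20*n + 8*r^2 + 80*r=20*n + 8*r^2 + r*(2*n + 78) - 20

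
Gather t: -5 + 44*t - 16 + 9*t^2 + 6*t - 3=9*t^2 + 50*t - 24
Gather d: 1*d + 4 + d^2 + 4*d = d^2 + 5*d + 4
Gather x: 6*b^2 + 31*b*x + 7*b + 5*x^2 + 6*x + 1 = 6*b^2 + 7*b + 5*x^2 + x*(31*b + 6) + 1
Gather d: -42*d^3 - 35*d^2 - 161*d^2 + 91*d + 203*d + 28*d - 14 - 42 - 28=-42*d^3 - 196*d^2 + 322*d - 84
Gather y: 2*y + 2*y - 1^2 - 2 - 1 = 4*y - 4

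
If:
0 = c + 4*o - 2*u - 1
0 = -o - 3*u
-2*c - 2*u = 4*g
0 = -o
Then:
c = 1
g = -1/2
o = 0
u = 0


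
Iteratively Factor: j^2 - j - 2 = (j + 1)*(j - 2)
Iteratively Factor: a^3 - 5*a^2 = (a)*(a^2 - 5*a) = a*(a - 5)*(a)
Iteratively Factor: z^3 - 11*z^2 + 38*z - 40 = (z - 2)*(z^2 - 9*z + 20) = (z - 4)*(z - 2)*(z - 5)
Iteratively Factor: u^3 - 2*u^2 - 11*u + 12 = (u + 3)*(u^2 - 5*u + 4) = (u - 1)*(u + 3)*(u - 4)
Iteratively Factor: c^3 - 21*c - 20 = (c - 5)*(c^2 + 5*c + 4) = (c - 5)*(c + 4)*(c + 1)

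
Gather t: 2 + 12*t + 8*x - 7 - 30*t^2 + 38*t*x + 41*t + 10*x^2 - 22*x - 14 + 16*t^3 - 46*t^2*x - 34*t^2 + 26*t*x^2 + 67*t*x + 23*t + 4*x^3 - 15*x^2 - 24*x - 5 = 16*t^3 + t^2*(-46*x - 64) + t*(26*x^2 + 105*x + 76) + 4*x^3 - 5*x^2 - 38*x - 24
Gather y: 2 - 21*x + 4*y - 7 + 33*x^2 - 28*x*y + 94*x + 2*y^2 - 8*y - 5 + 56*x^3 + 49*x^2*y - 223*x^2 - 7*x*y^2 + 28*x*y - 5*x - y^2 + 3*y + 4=56*x^3 - 190*x^2 + 68*x + y^2*(1 - 7*x) + y*(49*x^2 - 1) - 6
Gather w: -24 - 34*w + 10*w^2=10*w^2 - 34*w - 24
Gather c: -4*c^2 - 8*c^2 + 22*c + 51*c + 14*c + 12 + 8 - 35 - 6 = -12*c^2 + 87*c - 21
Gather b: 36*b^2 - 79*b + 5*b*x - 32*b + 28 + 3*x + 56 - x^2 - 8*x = 36*b^2 + b*(5*x - 111) - x^2 - 5*x + 84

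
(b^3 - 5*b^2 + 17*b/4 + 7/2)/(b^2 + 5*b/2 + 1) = (b^2 - 11*b/2 + 7)/(b + 2)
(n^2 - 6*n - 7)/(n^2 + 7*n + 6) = (n - 7)/(n + 6)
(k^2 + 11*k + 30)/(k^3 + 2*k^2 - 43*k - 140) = (k + 6)/(k^2 - 3*k - 28)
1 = 1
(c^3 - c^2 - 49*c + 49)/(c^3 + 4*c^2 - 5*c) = (c^2 - 49)/(c*(c + 5))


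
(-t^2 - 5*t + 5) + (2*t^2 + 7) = t^2 - 5*t + 12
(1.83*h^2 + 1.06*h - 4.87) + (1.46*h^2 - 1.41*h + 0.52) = 3.29*h^2 - 0.35*h - 4.35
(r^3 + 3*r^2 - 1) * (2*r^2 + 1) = 2*r^5 + 6*r^4 + r^3 + r^2 - 1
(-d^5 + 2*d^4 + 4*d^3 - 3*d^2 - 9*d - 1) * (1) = -d^5 + 2*d^4 + 4*d^3 - 3*d^2 - 9*d - 1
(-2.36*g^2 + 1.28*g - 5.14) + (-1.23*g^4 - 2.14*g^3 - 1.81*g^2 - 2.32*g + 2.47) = -1.23*g^4 - 2.14*g^3 - 4.17*g^2 - 1.04*g - 2.67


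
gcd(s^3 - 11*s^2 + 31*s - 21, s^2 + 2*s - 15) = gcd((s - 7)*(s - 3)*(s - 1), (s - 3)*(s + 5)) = s - 3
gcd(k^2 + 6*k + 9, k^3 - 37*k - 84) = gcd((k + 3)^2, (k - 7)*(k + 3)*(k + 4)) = k + 3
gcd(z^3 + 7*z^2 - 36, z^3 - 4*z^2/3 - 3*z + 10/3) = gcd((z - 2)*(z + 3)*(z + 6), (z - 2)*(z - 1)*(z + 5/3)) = z - 2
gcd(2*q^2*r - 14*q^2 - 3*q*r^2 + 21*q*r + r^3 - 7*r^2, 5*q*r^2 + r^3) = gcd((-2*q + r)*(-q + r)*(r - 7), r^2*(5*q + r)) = 1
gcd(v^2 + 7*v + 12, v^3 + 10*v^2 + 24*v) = v + 4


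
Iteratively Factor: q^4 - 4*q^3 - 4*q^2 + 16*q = (q - 2)*(q^3 - 2*q^2 - 8*q) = q*(q - 2)*(q^2 - 2*q - 8) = q*(q - 2)*(q + 2)*(q - 4)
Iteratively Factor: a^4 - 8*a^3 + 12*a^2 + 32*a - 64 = (a - 4)*(a^3 - 4*a^2 - 4*a + 16) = (a - 4)*(a - 2)*(a^2 - 2*a - 8) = (a - 4)^2*(a - 2)*(a + 2)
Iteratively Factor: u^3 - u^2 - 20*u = (u)*(u^2 - u - 20) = u*(u - 5)*(u + 4)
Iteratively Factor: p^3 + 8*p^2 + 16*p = (p + 4)*(p^2 + 4*p) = p*(p + 4)*(p + 4)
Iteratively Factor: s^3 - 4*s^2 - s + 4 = (s + 1)*(s^2 - 5*s + 4) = (s - 4)*(s + 1)*(s - 1)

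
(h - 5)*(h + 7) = h^2 + 2*h - 35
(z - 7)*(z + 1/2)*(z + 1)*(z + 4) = z^4 - 3*z^3/2 - 32*z^2 - 87*z/2 - 14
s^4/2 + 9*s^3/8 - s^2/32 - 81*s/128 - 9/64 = (s/2 + 1)*(s - 3/4)*(s + 1/4)*(s + 3/4)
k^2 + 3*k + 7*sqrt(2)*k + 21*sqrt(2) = (k + 3)*(k + 7*sqrt(2))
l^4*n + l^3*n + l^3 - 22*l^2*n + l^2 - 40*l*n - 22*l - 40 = (l - 5)*(l + 2)*(l + 4)*(l*n + 1)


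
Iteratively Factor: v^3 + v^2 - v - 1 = (v + 1)*(v^2 - 1) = (v - 1)*(v + 1)*(v + 1)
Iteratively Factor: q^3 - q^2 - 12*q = (q)*(q^2 - q - 12) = q*(q + 3)*(q - 4)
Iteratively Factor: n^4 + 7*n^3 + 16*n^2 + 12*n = (n + 2)*(n^3 + 5*n^2 + 6*n) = n*(n + 2)*(n^2 + 5*n + 6) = n*(n + 2)^2*(n + 3)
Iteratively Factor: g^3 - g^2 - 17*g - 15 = (g + 3)*(g^2 - 4*g - 5) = (g - 5)*(g + 3)*(g + 1)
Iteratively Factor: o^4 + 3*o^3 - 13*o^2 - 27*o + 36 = (o - 1)*(o^3 + 4*o^2 - 9*o - 36) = (o - 3)*(o - 1)*(o^2 + 7*o + 12) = (o - 3)*(o - 1)*(o + 3)*(o + 4)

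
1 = 1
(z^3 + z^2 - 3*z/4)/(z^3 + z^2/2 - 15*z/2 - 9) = z*(2*z - 1)/(2*(z^2 - z - 6))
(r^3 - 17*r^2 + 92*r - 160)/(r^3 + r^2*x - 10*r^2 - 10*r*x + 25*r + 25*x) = (r^2 - 12*r + 32)/(r^2 + r*x - 5*r - 5*x)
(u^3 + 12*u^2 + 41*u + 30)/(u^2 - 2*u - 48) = (u^2 + 6*u + 5)/(u - 8)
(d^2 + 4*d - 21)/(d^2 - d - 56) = (d - 3)/(d - 8)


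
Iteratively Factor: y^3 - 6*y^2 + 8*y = (y)*(y^2 - 6*y + 8) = y*(y - 4)*(y - 2)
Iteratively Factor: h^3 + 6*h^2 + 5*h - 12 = (h + 4)*(h^2 + 2*h - 3) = (h + 3)*(h + 4)*(h - 1)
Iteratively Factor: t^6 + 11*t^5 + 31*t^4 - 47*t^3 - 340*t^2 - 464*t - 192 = (t + 4)*(t^5 + 7*t^4 + 3*t^3 - 59*t^2 - 104*t - 48) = (t + 1)*(t + 4)*(t^4 + 6*t^3 - 3*t^2 - 56*t - 48) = (t + 1)*(t + 4)^2*(t^3 + 2*t^2 - 11*t - 12) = (t - 3)*(t + 1)*(t + 4)^2*(t^2 + 5*t + 4) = (t - 3)*(t + 1)*(t + 4)^3*(t + 1)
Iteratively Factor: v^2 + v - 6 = (v + 3)*(v - 2)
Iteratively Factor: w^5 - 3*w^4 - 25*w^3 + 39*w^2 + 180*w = (w)*(w^4 - 3*w^3 - 25*w^2 + 39*w + 180) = w*(w + 3)*(w^3 - 6*w^2 - 7*w + 60) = w*(w + 3)^2*(w^2 - 9*w + 20) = w*(w - 4)*(w + 3)^2*(w - 5)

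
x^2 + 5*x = x*(x + 5)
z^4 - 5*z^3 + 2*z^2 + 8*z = z*(z - 4)*(z - 2)*(z + 1)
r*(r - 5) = r^2 - 5*r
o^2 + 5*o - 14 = (o - 2)*(o + 7)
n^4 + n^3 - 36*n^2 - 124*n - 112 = (n - 7)*(n + 2)^2*(n + 4)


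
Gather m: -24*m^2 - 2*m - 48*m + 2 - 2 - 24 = -24*m^2 - 50*m - 24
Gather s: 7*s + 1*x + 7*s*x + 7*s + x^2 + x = s*(7*x + 14) + x^2 + 2*x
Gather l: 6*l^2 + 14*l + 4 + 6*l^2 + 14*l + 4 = 12*l^2 + 28*l + 8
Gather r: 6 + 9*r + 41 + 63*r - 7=72*r + 40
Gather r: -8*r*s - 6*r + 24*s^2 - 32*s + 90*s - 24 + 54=r*(-8*s - 6) + 24*s^2 + 58*s + 30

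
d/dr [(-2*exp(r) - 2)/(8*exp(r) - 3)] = 22*exp(r)/(8*exp(r) - 3)^2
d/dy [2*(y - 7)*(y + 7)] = 4*y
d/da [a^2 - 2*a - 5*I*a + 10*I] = 2*a - 2 - 5*I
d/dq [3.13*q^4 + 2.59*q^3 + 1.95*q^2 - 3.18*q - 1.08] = 12.52*q^3 + 7.77*q^2 + 3.9*q - 3.18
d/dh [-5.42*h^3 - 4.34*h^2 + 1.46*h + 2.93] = -16.26*h^2 - 8.68*h + 1.46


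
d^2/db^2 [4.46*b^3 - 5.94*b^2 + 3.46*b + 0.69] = 26.76*b - 11.88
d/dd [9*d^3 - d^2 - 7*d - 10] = 27*d^2 - 2*d - 7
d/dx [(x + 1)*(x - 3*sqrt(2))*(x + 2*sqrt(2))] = 3*x^2 - 2*sqrt(2)*x + 2*x - 12 - sqrt(2)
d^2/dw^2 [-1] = 0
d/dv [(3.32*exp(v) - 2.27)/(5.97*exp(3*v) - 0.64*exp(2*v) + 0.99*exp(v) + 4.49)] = (-39.6408*exp(3*v) + 42.7805*exp(2*v) - 2.9056*exp(v) + 17.1541)*exp(v)/(35.6409*exp(6*v) - 7.6416*exp(5*v) + 12.2302*exp(4*v) + 52.3434*exp(3*v) - 4.7671*exp(2*v) + 8.8902*exp(v) + 20.1601)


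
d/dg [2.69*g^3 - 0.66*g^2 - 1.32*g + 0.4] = 8.07*g^2 - 1.32*g - 1.32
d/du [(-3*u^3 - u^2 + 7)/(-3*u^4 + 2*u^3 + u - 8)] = (u*(9*u + 2)*(3*u^4 - 2*u^3 - u + 8) + (-12*u^3 + 6*u^2 + 1)*(3*u^3 + u^2 - 7))/(3*u^4 - 2*u^3 - u + 8)^2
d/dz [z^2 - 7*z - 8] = 2*z - 7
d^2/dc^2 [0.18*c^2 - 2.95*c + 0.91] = 0.360000000000000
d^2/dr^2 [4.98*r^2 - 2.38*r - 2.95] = 9.96000000000000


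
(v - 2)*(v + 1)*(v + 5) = v^3 + 4*v^2 - 7*v - 10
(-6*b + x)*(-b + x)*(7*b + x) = 42*b^3 - 43*b^2*x + x^3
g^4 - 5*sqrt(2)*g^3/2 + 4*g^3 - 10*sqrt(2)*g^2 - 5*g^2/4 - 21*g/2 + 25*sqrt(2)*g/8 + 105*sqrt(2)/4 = (g - 3/2)*(g + 2)*(g + 7/2)*(g - 5*sqrt(2)/2)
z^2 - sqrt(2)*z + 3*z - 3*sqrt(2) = (z + 3)*(z - sqrt(2))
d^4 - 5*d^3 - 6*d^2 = d^2*(d - 6)*(d + 1)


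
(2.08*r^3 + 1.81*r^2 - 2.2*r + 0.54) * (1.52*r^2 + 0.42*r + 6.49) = 3.1616*r^5 + 3.6248*r^4 + 10.9154*r^3 + 11.6437*r^2 - 14.0512*r + 3.5046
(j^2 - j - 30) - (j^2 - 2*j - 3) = j - 27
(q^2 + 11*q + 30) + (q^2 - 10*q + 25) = 2*q^2 + q + 55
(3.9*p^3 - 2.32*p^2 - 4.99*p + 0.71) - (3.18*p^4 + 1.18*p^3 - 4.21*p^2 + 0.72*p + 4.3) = -3.18*p^4 + 2.72*p^3 + 1.89*p^2 - 5.71*p - 3.59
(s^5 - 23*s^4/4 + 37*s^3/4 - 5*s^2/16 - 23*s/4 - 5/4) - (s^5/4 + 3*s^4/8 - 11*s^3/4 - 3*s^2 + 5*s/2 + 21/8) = 3*s^5/4 - 49*s^4/8 + 12*s^3 + 43*s^2/16 - 33*s/4 - 31/8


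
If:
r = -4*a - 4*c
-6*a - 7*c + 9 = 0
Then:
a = -7*r/4 - 9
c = 3*r/2 + 9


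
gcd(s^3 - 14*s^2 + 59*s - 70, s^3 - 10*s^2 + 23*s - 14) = s^2 - 9*s + 14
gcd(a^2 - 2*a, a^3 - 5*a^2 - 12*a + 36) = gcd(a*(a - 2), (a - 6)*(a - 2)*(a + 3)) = a - 2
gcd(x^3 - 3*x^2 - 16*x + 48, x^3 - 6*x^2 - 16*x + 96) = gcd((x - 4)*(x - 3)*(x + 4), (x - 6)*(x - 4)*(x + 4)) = x^2 - 16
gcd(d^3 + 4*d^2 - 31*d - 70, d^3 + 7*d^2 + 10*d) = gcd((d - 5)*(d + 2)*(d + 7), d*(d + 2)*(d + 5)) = d + 2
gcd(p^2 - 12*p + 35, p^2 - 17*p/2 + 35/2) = p - 5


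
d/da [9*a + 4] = 9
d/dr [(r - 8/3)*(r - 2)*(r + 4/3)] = 3*r^2 - 20*r/3 - 8/9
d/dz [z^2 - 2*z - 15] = 2*z - 2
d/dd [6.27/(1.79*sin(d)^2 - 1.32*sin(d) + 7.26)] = (8.2764 - 22.4466*sin(d))*cos(d)/(1.79*sin(d)^2 - 1.32*sin(d) + 7.26)^2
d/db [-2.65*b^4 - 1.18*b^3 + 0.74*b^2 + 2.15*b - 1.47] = -10.6*b^3 - 3.54*b^2 + 1.48*b + 2.15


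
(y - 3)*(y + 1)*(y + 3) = y^3 + y^2 - 9*y - 9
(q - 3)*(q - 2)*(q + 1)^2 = q^4 - 3*q^3 - 3*q^2 + 7*q + 6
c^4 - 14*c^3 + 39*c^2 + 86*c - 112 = (c - 8)*(c - 7)*(c - 1)*(c + 2)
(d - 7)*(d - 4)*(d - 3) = d^3 - 14*d^2 + 61*d - 84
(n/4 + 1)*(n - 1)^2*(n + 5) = n^4/4 + 7*n^3/4 + 3*n^2/4 - 31*n/4 + 5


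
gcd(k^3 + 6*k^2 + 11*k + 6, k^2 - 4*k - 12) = k + 2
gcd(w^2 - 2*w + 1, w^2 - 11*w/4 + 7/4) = w - 1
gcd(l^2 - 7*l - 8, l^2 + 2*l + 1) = l + 1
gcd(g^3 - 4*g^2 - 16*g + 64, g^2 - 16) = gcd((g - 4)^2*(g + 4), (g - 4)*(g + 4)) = g^2 - 16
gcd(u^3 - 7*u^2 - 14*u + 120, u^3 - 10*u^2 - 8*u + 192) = u^2 - 2*u - 24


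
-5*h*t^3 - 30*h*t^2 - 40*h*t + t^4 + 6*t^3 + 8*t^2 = t*(-5*h + t)*(t + 2)*(t + 4)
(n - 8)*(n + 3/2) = n^2 - 13*n/2 - 12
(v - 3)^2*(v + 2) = v^3 - 4*v^2 - 3*v + 18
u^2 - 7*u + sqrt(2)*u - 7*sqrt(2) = (u - 7)*(u + sqrt(2))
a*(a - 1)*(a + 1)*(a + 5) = a^4 + 5*a^3 - a^2 - 5*a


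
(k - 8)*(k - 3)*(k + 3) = k^3 - 8*k^2 - 9*k + 72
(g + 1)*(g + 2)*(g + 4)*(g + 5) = g^4 + 12*g^3 + 49*g^2 + 78*g + 40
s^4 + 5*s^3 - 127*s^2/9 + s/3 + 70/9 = (s - 5/3)*(s - 1)*(s + 2/3)*(s + 7)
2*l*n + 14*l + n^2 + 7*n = (2*l + n)*(n + 7)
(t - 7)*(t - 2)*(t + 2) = t^3 - 7*t^2 - 4*t + 28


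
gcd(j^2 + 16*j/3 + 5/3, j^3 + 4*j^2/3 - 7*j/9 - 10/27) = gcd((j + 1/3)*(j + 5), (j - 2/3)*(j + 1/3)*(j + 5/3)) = j + 1/3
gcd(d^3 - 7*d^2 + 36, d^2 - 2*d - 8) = d + 2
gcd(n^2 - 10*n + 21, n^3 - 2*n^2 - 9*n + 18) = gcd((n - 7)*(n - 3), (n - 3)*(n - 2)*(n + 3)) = n - 3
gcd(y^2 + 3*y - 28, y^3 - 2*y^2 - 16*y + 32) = y - 4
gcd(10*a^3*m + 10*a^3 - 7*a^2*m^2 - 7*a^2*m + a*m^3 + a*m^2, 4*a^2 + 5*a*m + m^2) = 1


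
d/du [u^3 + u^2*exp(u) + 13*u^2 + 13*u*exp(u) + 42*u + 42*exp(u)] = u^2*exp(u) + 3*u^2 + 15*u*exp(u) + 26*u + 55*exp(u) + 42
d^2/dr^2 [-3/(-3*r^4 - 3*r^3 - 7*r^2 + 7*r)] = 6*(-r*(18*r^2 + 9*r + 7)*(3*r^3 + 3*r^2 + 7*r - 7) + (12*r^3 + 9*r^2 + 14*r - 7)^2)/(r^3*(3*r^3 + 3*r^2 + 7*r - 7)^3)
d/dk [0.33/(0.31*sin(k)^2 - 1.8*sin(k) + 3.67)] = (0.594 - 0.2046*sin(k))*cos(k)/(0.31*sin(k)^2 - 1.8*sin(k) + 3.67)^2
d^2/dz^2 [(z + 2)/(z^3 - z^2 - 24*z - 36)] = 6*(z^2 - 3*z + 9)/(z^6 - 9*z^5 - 27*z^4 + 297*z^3 + 486*z^2 - 2916*z - 5832)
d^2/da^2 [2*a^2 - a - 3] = 4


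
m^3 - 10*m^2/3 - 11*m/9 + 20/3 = (m - 3)*(m - 5/3)*(m + 4/3)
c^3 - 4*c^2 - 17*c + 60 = (c - 5)*(c - 3)*(c + 4)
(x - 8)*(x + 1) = x^2 - 7*x - 8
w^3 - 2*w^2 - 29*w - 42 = (w - 7)*(w + 2)*(w + 3)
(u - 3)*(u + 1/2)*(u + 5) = u^3 + 5*u^2/2 - 14*u - 15/2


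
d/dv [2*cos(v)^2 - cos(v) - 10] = (1 - 4*cos(v))*sin(v)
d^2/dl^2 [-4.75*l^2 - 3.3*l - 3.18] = -9.50000000000000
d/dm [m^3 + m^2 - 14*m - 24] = 3*m^2 + 2*m - 14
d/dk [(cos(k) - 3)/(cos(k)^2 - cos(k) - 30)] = (cos(k)^2 - 6*cos(k) + 33)*sin(k)/(sin(k)^2 + cos(k) + 29)^2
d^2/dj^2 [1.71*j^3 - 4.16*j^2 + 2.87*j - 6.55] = 10.26*j - 8.32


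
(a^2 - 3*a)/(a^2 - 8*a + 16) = a*(a - 3)/(a^2 - 8*a + 16)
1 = 1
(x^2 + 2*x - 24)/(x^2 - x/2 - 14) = 2*(x + 6)/(2*x + 7)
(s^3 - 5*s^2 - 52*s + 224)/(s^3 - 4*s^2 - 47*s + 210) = (s^2 - 12*s + 32)/(s^2 - 11*s + 30)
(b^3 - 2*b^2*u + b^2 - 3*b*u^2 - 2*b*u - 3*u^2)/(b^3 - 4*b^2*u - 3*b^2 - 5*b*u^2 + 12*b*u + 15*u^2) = (-b^2 + 3*b*u - b + 3*u)/(-b^2 + 5*b*u + 3*b - 15*u)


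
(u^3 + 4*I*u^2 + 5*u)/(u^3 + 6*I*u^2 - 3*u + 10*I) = u/(u + 2*I)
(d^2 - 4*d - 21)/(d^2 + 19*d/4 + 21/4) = 4*(d - 7)/(4*d + 7)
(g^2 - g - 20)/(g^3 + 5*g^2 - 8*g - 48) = (g - 5)/(g^2 + g - 12)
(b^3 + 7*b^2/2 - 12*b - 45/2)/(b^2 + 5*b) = b - 3/2 - 9/(2*b)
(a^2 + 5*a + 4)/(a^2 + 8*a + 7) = (a + 4)/(a + 7)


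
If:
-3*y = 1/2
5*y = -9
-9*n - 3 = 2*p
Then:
No Solution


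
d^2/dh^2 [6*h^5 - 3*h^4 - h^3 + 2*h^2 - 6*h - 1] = 120*h^3 - 36*h^2 - 6*h + 4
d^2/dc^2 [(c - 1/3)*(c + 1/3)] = 2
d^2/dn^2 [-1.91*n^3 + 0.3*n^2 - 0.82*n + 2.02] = 0.6 - 11.46*n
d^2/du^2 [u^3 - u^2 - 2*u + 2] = 6*u - 2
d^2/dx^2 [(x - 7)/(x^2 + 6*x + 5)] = 2*((1 - 3*x)*(x^2 + 6*x + 5) + 4*(x - 7)*(x + 3)^2)/(x^2 + 6*x + 5)^3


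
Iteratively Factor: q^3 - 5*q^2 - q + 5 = (q + 1)*(q^2 - 6*q + 5) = (q - 5)*(q + 1)*(q - 1)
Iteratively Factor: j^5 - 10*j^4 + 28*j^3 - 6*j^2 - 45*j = (j - 3)*(j^4 - 7*j^3 + 7*j^2 + 15*j) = (j - 5)*(j - 3)*(j^3 - 2*j^2 - 3*j) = j*(j - 5)*(j - 3)*(j^2 - 2*j - 3) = j*(j - 5)*(j - 3)^2*(j + 1)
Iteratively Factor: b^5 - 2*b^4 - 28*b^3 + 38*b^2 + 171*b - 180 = (b - 5)*(b^4 + 3*b^3 - 13*b^2 - 27*b + 36) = (b - 5)*(b - 1)*(b^3 + 4*b^2 - 9*b - 36) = (b - 5)*(b - 3)*(b - 1)*(b^2 + 7*b + 12) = (b - 5)*(b - 3)*(b - 1)*(b + 3)*(b + 4)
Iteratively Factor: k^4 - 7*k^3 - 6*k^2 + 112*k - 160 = (k - 5)*(k^3 - 2*k^2 - 16*k + 32) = (k - 5)*(k - 2)*(k^2 - 16) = (k - 5)*(k - 4)*(k - 2)*(k + 4)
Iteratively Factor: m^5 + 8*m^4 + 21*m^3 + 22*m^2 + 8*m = (m)*(m^4 + 8*m^3 + 21*m^2 + 22*m + 8) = m*(m + 2)*(m^3 + 6*m^2 + 9*m + 4) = m*(m + 1)*(m + 2)*(m^2 + 5*m + 4) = m*(m + 1)^2*(m + 2)*(m + 4)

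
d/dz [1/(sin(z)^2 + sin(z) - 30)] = -(2*sin(z) + 1)*cos(z)/(sin(z)^2 + sin(z) - 30)^2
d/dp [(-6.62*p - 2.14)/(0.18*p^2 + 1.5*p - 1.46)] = (1.1916*p^2 + 0.7704*p + 12.8752)/(0.0324*p^4 + 0.54*p^3 + 1.7244*p^2 - 4.38*p + 2.1316)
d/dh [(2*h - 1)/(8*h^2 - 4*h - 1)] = 2*(-8*h^2 + 8*h - 3)/(64*h^4 - 64*h^3 + 8*h + 1)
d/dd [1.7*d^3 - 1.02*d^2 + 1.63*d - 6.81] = 5.1*d^2 - 2.04*d + 1.63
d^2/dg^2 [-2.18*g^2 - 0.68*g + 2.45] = -4.36000000000000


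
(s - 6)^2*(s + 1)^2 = s^4 - 10*s^3 + 13*s^2 + 60*s + 36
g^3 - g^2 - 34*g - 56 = (g - 7)*(g + 2)*(g + 4)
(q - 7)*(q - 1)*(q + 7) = q^3 - q^2 - 49*q + 49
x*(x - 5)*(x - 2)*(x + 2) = x^4 - 5*x^3 - 4*x^2 + 20*x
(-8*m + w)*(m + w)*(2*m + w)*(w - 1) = -16*m^3*w + 16*m^3 - 22*m^2*w^2 + 22*m^2*w - 5*m*w^3 + 5*m*w^2 + w^4 - w^3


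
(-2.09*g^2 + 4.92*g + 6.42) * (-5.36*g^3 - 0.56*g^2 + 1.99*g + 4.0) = 11.2024*g^5 - 25.2008*g^4 - 41.3255*g^3 - 2.1644*g^2 + 32.4558*g + 25.68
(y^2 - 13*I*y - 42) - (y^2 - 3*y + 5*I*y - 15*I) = 3*y - 18*I*y - 42 + 15*I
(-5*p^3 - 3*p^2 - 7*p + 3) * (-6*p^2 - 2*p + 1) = 30*p^5 + 28*p^4 + 43*p^3 - 7*p^2 - 13*p + 3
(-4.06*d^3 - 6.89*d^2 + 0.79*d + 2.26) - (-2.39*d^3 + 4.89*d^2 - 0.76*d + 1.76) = -1.67*d^3 - 11.78*d^2 + 1.55*d + 0.5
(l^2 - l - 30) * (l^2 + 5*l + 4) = l^4 + 4*l^3 - 31*l^2 - 154*l - 120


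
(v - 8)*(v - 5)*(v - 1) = v^3 - 14*v^2 + 53*v - 40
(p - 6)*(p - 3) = p^2 - 9*p + 18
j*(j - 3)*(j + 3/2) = j^3 - 3*j^2/2 - 9*j/2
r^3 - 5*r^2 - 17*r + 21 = (r - 7)*(r - 1)*(r + 3)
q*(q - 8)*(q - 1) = q^3 - 9*q^2 + 8*q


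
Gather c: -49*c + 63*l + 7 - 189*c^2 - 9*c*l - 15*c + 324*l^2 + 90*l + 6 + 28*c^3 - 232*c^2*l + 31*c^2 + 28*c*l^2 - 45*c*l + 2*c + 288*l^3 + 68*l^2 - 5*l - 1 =28*c^3 + c^2*(-232*l - 158) + c*(28*l^2 - 54*l - 62) + 288*l^3 + 392*l^2 + 148*l + 12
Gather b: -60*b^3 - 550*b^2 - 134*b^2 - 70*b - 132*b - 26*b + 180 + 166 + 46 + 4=-60*b^3 - 684*b^2 - 228*b + 396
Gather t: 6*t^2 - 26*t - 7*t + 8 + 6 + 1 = 6*t^2 - 33*t + 15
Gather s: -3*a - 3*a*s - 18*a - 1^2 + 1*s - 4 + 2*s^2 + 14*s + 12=-21*a + 2*s^2 + s*(15 - 3*a) + 7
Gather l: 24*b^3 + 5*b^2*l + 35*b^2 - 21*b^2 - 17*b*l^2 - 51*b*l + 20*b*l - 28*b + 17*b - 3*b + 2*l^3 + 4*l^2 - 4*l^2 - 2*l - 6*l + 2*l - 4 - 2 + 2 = 24*b^3 + 14*b^2 - 17*b*l^2 - 14*b + 2*l^3 + l*(5*b^2 - 31*b - 6) - 4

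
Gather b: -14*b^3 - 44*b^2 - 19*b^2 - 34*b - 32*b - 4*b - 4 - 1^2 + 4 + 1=-14*b^3 - 63*b^2 - 70*b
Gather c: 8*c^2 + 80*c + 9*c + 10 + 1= 8*c^2 + 89*c + 11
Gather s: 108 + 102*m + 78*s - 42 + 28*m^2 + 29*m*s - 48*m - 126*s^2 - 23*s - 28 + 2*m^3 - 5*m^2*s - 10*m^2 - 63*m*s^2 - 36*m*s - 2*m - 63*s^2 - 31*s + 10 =2*m^3 + 18*m^2 + 52*m + s^2*(-63*m - 189) + s*(-5*m^2 - 7*m + 24) + 48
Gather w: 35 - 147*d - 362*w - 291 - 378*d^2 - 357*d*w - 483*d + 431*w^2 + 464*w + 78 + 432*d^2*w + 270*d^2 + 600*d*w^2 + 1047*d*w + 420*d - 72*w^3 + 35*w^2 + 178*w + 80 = -108*d^2 - 210*d - 72*w^3 + w^2*(600*d + 466) + w*(432*d^2 + 690*d + 280) - 98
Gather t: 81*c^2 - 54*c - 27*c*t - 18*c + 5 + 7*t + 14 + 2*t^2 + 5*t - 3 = 81*c^2 - 72*c + 2*t^2 + t*(12 - 27*c) + 16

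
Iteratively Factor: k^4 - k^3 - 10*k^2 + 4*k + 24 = (k - 2)*(k^3 + k^2 - 8*k - 12) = (k - 3)*(k - 2)*(k^2 + 4*k + 4) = (k - 3)*(k - 2)*(k + 2)*(k + 2)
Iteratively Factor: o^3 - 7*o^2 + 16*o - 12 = (o - 3)*(o^2 - 4*o + 4) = (o - 3)*(o - 2)*(o - 2)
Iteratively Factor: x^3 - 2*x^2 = (x - 2)*(x^2) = x*(x - 2)*(x)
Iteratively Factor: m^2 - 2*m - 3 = (m + 1)*(m - 3)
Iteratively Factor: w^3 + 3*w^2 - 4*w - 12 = (w - 2)*(w^2 + 5*w + 6) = (w - 2)*(w + 2)*(w + 3)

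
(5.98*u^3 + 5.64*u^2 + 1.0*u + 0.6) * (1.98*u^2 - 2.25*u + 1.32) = 11.8404*u^5 - 2.2878*u^4 - 2.8164*u^3 + 6.3828*u^2 - 0.0299999999999998*u + 0.792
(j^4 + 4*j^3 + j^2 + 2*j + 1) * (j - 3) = j^5 + j^4 - 11*j^3 - j^2 - 5*j - 3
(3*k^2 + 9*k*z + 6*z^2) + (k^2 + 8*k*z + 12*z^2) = 4*k^2 + 17*k*z + 18*z^2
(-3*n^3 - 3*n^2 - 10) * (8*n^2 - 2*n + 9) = -24*n^5 - 18*n^4 - 21*n^3 - 107*n^2 + 20*n - 90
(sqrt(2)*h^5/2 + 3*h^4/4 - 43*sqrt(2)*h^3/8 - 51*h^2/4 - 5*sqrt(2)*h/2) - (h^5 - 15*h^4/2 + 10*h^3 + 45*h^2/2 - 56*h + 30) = -h^5 + sqrt(2)*h^5/2 + 33*h^4/4 - 10*h^3 - 43*sqrt(2)*h^3/8 - 141*h^2/4 - 5*sqrt(2)*h/2 + 56*h - 30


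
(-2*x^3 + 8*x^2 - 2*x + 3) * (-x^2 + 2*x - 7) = 2*x^5 - 12*x^4 + 32*x^3 - 63*x^2 + 20*x - 21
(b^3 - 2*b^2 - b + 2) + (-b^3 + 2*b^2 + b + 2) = 4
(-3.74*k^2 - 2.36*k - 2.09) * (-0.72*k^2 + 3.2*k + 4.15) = 2.6928*k^4 - 10.2688*k^3 - 21.5682*k^2 - 16.482*k - 8.6735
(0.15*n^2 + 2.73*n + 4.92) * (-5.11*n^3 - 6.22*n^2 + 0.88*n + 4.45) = -0.7665*n^5 - 14.8833*n^4 - 41.9898*n^3 - 27.5325*n^2 + 16.4781*n + 21.894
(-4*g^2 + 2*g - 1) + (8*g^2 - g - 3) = 4*g^2 + g - 4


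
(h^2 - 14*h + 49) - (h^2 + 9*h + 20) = 29 - 23*h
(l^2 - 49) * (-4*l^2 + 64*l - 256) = -4*l^4 + 64*l^3 - 60*l^2 - 3136*l + 12544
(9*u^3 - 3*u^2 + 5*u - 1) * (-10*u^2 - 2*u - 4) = -90*u^5 + 12*u^4 - 80*u^3 + 12*u^2 - 18*u + 4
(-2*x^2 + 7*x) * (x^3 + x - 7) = -2*x^5 + 7*x^4 - 2*x^3 + 21*x^2 - 49*x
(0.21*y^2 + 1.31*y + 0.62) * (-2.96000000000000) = -0.6216*y^2 - 3.8776*y - 1.8352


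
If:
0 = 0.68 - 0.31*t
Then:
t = 2.19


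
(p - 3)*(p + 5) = p^2 + 2*p - 15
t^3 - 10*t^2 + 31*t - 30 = (t - 5)*(t - 3)*(t - 2)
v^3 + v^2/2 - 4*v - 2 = (v - 2)*(v + 1/2)*(v + 2)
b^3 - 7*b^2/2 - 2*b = b*(b - 4)*(b + 1/2)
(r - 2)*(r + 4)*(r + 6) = r^3 + 8*r^2 + 4*r - 48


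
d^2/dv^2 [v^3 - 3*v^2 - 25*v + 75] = 6*v - 6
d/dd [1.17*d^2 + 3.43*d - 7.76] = 2.34*d + 3.43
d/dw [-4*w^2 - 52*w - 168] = -8*w - 52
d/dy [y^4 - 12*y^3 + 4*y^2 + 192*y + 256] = 4*y^3 - 36*y^2 + 8*y + 192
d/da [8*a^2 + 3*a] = 16*a + 3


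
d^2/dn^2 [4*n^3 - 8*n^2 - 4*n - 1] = 24*n - 16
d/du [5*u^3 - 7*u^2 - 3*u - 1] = 15*u^2 - 14*u - 3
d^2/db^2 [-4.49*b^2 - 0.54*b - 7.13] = -8.98000000000000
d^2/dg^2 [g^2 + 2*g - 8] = 2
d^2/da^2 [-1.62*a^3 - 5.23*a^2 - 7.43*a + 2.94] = -9.72*a - 10.46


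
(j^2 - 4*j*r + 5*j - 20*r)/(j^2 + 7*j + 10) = (j - 4*r)/(j + 2)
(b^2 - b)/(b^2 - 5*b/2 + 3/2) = 2*b/(2*b - 3)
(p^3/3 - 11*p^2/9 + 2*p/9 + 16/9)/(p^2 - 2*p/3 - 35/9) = (-3*p^3 + 11*p^2 - 2*p - 16)/(-9*p^2 + 6*p + 35)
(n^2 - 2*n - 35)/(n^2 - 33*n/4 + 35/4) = 4*(n + 5)/(4*n - 5)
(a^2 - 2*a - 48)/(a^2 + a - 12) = (a^2 - 2*a - 48)/(a^2 + a - 12)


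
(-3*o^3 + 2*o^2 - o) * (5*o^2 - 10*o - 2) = -15*o^5 + 40*o^4 - 19*o^3 + 6*o^2 + 2*o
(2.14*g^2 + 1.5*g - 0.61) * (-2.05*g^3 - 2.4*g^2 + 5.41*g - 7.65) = -4.387*g^5 - 8.211*g^4 + 9.2279*g^3 - 6.792*g^2 - 14.7751*g + 4.6665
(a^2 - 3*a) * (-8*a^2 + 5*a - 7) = -8*a^4 + 29*a^3 - 22*a^2 + 21*a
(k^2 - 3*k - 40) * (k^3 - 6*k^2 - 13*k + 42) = k^5 - 9*k^4 - 35*k^3 + 321*k^2 + 394*k - 1680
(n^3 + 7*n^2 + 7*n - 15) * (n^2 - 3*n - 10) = n^5 + 4*n^4 - 24*n^3 - 106*n^2 - 25*n + 150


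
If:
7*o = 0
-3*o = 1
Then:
No Solution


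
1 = 1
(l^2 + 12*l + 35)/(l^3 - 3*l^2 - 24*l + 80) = (l + 7)/(l^2 - 8*l + 16)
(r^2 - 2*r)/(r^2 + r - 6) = r/(r + 3)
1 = 1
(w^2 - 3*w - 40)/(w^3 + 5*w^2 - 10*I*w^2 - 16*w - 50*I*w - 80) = (w - 8)/(w^2 - 10*I*w - 16)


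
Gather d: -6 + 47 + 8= 49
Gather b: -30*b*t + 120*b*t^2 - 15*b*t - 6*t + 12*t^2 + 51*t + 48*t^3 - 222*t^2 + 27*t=b*(120*t^2 - 45*t) + 48*t^3 - 210*t^2 + 72*t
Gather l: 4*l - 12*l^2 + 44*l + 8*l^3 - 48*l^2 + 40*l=8*l^3 - 60*l^2 + 88*l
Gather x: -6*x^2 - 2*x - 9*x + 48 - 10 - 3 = -6*x^2 - 11*x + 35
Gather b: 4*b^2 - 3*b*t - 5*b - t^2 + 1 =4*b^2 + b*(-3*t - 5) - t^2 + 1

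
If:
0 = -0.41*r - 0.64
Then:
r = -1.56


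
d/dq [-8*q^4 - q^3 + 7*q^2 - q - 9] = -32*q^3 - 3*q^2 + 14*q - 1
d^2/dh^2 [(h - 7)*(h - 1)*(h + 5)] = 6*h - 6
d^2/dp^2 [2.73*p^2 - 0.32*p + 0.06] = 5.46000000000000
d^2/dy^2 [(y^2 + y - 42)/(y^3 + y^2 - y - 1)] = 2*(y^4 + y^3 - 249*y^2 + 171*y - 84)/(y^7 + y^6 - 3*y^5 - 3*y^4 + 3*y^3 + 3*y^2 - y - 1)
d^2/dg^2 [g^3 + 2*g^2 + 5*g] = 6*g + 4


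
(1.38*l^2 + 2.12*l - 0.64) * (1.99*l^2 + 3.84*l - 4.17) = 2.7462*l^4 + 9.518*l^3 + 1.1126*l^2 - 11.298*l + 2.6688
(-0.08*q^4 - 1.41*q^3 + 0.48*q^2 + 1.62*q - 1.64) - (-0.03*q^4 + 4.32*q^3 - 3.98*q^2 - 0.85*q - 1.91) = -0.05*q^4 - 5.73*q^3 + 4.46*q^2 + 2.47*q + 0.27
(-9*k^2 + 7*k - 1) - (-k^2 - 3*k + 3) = -8*k^2 + 10*k - 4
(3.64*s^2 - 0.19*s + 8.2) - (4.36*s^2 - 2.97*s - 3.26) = -0.72*s^2 + 2.78*s + 11.46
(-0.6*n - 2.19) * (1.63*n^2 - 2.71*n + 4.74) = -0.978*n^3 - 1.9437*n^2 + 3.0909*n - 10.3806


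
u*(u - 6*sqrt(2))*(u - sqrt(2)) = u^3 - 7*sqrt(2)*u^2 + 12*u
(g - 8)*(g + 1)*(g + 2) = g^3 - 5*g^2 - 22*g - 16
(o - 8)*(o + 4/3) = o^2 - 20*o/3 - 32/3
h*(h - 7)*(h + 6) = h^3 - h^2 - 42*h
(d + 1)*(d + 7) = d^2 + 8*d + 7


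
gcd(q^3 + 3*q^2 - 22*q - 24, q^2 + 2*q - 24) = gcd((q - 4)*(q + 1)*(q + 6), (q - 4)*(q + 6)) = q^2 + 2*q - 24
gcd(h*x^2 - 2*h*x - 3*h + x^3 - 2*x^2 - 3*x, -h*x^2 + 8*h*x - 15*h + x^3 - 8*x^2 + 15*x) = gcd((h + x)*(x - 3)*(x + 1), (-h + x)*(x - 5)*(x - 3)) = x - 3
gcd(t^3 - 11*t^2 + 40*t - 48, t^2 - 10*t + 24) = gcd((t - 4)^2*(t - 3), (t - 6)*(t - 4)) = t - 4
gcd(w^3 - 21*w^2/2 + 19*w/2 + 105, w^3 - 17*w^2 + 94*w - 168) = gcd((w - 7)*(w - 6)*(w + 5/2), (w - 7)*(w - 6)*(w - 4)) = w^2 - 13*w + 42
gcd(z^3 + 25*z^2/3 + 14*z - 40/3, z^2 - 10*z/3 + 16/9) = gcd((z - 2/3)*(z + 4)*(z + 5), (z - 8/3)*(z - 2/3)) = z - 2/3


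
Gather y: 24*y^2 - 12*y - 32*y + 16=24*y^2 - 44*y + 16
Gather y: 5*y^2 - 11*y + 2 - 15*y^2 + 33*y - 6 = -10*y^2 + 22*y - 4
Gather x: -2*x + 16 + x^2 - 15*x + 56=x^2 - 17*x + 72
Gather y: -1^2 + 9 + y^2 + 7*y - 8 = y^2 + 7*y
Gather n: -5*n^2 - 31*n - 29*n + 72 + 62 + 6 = -5*n^2 - 60*n + 140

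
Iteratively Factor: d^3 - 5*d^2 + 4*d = (d)*(d^2 - 5*d + 4) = d*(d - 4)*(d - 1)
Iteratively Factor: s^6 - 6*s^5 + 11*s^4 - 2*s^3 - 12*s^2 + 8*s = (s)*(s^5 - 6*s^4 + 11*s^3 - 2*s^2 - 12*s + 8) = s*(s - 2)*(s^4 - 4*s^3 + 3*s^2 + 4*s - 4) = s*(s - 2)^2*(s^3 - 2*s^2 - s + 2) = s*(s - 2)^2*(s + 1)*(s^2 - 3*s + 2) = s*(s - 2)^2*(s - 1)*(s + 1)*(s - 2)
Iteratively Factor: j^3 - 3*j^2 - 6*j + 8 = (j - 4)*(j^2 + j - 2) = (j - 4)*(j - 1)*(j + 2)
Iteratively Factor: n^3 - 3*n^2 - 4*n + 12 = (n + 2)*(n^2 - 5*n + 6) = (n - 3)*(n + 2)*(n - 2)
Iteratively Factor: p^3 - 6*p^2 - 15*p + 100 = (p - 5)*(p^2 - p - 20) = (p - 5)^2*(p + 4)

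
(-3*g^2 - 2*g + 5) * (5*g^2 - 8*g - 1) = -15*g^4 + 14*g^3 + 44*g^2 - 38*g - 5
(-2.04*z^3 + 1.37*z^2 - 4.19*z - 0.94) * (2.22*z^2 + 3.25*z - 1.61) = -4.5288*z^5 - 3.5886*z^4 - 1.5649*z^3 - 17.91*z^2 + 3.6909*z + 1.5134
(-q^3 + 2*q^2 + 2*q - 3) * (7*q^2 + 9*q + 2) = -7*q^5 + 5*q^4 + 30*q^3 + q^2 - 23*q - 6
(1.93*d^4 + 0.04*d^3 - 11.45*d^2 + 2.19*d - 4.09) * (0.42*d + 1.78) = 0.8106*d^5 + 3.4522*d^4 - 4.7378*d^3 - 19.4612*d^2 + 2.1804*d - 7.2802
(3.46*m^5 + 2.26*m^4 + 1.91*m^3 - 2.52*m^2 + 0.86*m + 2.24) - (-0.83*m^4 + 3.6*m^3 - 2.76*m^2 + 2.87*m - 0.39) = 3.46*m^5 + 3.09*m^4 - 1.69*m^3 + 0.24*m^2 - 2.01*m + 2.63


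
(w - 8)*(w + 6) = w^2 - 2*w - 48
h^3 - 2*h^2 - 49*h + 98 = (h - 7)*(h - 2)*(h + 7)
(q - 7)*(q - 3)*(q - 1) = q^3 - 11*q^2 + 31*q - 21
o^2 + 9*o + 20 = (o + 4)*(o + 5)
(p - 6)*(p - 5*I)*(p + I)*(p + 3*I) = p^4 - 6*p^3 - I*p^3 + 17*p^2 + 6*I*p^2 - 102*p + 15*I*p - 90*I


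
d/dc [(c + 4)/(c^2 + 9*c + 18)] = (c^2 + 9*c - (c + 4)*(2*c + 9) + 18)/(c^2 + 9*c + 18)^2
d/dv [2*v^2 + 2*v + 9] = 4*v + 2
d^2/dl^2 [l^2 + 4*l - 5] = 2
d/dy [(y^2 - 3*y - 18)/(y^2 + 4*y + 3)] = 7/(y^2 + 2*y + 1)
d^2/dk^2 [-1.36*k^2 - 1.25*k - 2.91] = -2.72000000000000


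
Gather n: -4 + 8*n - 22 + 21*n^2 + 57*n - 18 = 21*n^2 + 65*n - 44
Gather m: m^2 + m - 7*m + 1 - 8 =m^2 - 6*m - 7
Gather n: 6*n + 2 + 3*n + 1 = 9*n + 3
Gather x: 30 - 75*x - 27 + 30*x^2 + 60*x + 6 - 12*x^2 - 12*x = 18*x^2 - 27*x + 9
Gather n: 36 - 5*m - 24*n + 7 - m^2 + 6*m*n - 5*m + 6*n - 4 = -m^2 - 10*m + n*(6*m - 18) + 39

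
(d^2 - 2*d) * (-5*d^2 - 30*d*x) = -5*d^4 - 30*d^3*x + 10*d^3 + 60*d^2*x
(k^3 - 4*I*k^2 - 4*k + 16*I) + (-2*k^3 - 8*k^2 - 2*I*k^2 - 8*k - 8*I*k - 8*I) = -k^3 - 8*k^2 - 6*I*k^2 - 12*k - 8*I*k + 8*I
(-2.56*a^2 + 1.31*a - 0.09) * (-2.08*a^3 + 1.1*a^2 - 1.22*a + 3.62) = 5.3248*a^5 - 5.5408*a^4 + 4.7514*a^3 - 10.9644*a^2 + 4.852*a - 0.3258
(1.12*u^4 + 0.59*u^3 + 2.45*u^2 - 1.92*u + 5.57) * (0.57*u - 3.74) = 0.6384*u^5 - 3.8525*u^4 - 0.8101*u^3 - 10.2574*u^2 + 10.3557*u - 20.8318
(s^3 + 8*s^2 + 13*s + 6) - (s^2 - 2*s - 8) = s^3 + 7*s^2 + 15*s + 14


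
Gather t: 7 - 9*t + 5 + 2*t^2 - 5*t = 2*t^2 - 14*t + 12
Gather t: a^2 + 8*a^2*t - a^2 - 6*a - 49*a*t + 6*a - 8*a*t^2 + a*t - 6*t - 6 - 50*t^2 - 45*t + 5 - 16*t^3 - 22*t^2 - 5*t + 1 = -16*t^3 + t^2*(-8*a - 72) + t*(8*a^2 - 48*a - 56)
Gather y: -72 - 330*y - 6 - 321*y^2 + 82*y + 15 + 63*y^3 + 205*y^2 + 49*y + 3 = 63*y^3 - 116*y^2 - 199*y - 60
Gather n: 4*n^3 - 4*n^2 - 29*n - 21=4*n^3 - 4*n^2 - 29*n - 21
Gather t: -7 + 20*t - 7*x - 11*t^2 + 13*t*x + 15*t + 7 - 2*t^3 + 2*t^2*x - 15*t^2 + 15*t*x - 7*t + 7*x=-2*t^3 + t^2*(2*x - 26) + t*(28*x + 28)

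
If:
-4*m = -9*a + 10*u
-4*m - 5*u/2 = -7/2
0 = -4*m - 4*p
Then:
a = 5*u/6 + 7/18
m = 7/8 - 5*u/8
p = 5*u/8 - 7/8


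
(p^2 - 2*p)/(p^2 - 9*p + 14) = p/(p - 7)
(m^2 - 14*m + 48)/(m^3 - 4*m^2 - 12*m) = (m - 8)/(m*(m + 2))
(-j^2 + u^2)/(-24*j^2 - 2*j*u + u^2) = (j^2 - u^2)/(24*j^2 + 2*j*u - u^2)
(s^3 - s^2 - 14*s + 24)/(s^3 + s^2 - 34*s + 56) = (s^2 + s - 12)/(s^2 + 3*s - 28)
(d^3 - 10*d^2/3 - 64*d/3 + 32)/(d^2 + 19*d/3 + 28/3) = (3*d^2 - 22*d + 24)/(3*d + 7)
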